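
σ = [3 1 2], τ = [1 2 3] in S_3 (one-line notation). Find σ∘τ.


σ∘τ: apply τ first, then σ
1 →τ 1 →σ 3
2 →τ 2 →σ 1
3 →τ 3 →σ 2

σ∘τ = [3 1 2]


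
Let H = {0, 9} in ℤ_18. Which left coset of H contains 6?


6 + H = {6 + h (mod 18) : h ∈ H}
6+0=6, 6+9=15

6 + H = {6, 15}


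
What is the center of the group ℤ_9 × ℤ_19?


Z(G) = {g ∈ G | gx = xg for all x ∈ G}
Direct product of abelian groups is abelian, so Z(G) = G

Z(ℤ_9 × ℤ_19) = ℤ_9 × ℤ_19


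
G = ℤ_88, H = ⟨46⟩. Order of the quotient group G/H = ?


|⟨46⟩| = n / gcd(46, 88) = 88 / 2 = 44
H is normal (ℤ_88 is abelian).
|G/H| = |G| / |H| = 88 / 44 = 2

|G/H| = 2


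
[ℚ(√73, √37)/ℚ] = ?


[ℚ(√73,√37):ℚ] = [ℚ(√73,√37):ℚ(√73)]·[ℚ(√73):ℚ] = 2·2 = 4

[ℚ(√73, √37)/ℚ] = 4


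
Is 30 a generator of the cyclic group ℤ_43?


g generates ℤ_n iff gcd(g, n) = 1
gcd(30, 43) = 1
Since gcd = 1, 30 is a generator.

Yes, 30 generates ℤ_43


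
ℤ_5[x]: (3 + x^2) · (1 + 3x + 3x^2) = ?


Expand and collect like terms; reduce coefficients mod 5:
x^0: 3·1 = 3 ≡ 3 (mod 5)
x^1: 3·3 + 0·1 = 9 ≡ 4 (mod 5)
x^2: 3·3 + 0·3 + 1·1 = 10 ≡ 0 (mod 5)
x^3: 0·3 + 1·3 = 3 ≡ 3 (mod 5)
x^4: 1·3 = 3 ≡ 3 (mod 5)
Result: 3 + 4x + 3x^3 + 3x^4

f · g = 3 + 4x + 3x^3 + 3x^4


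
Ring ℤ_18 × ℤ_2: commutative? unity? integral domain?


Direct product ring; commutative with unity (1,1); but (1,0)·(0,1) = (0,0) gives zero divisors, so not an integral domain
Commutative: Yes
Integral domain: No
Has unity: Yes

ℤ_18 × ℤ_2: Commutative=Yes, Unity=Yes


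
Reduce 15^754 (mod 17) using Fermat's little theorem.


Fermat's little theorem: if p is prime and gcd(a,p)=1, then a^(p-1) ≡ 1 (mod p)
p = 17 is prime, gcd(15,17) = 1
Reduce exponent: 754 mod 16 = 2
So 15^754 ≡ 15^2 (mod 17)
15^2 mod 17 = 4

15^754 ≡ 4 (mod 17)


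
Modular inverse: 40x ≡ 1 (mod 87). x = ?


Use the extended Euclidean algorithm to write 1 = 40·s + 87·t; then s mod 87 is the inverse.
Euclidean algorithm:
  40 = 0·87 + 40
  87 = 2·40 + 7
  40 = 5·7 + 5
  7 = 1·5 + 2
  5 = 2·2 + 1
  2 = 2·1 + 0
gcd(40,87) = 1
Back-substitution gives: 40·(37) + 87·(-17) = 1
So 40⁻¹ ≡ 37 ≡ 37 (mod 87)
Check: 40 × 37 = 1480 ≡ 1 (mod 87) ✓

40⁻¹ ≡ 37 (mod 87)


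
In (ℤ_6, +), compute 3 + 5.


Operation: addition mod 6
3 + 5 = (a + b) mod 6 with a = 3, b = 5

3 + 5 = 2


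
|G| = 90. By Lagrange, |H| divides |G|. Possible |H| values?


Lagrange's theorem: |H| divides |G|
|G| = 90
Divisors of 90: 1, 2, 3, 5, 6, 9, 10, 15, 18, 30, 45, 90

Possible subgroup orders: {1, 2, 3, 5, 6, 9, 10, 15, 18, 30, 45, 90}


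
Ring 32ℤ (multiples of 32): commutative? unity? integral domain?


32ℤ is a commutative ring under +,× but has no multiplicative identity (1 ∉ 32ℤ); it has no zero divisors, but without unity it is not an integral domain
Commutative: Yes
Integral domain: No
Has unity: No

32ℤ (multiples of 32): Commutative=Yes, Unity=No


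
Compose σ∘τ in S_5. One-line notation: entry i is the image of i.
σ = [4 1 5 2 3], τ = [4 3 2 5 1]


σ∘τ: apply τ first, then σ
1 →τ 4 →σ 2
2 →τ 3 →σ 5
3 →τ 2 →σ 1
4 →τ 5 →σ 3
5 →τ 1 →σ 4

σ∘τ = [2 5 1 3 4]


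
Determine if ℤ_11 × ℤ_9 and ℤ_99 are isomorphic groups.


Comparing ℤ_11 × ℤ_9 and ℤ_99:
gcd(11,9) = 1, so ℤ_11 × ℤ_9 ≅ ℤ_99 (CRT)

Yes, ℤ_11 × ℤ_9 ≅ ℤ_99


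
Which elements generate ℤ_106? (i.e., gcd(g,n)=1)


g generates ℤ_n iff gcd(g,n) = 1
Prime factors of 106: 2, 53
Generators are g ∈ {1,...,105} not divisible by any of these primes.
Generators: {1, 3, 5, 7, 9, 11, 13, 15, 17, 19, 21, 23, 25, 27, 29, 31, 33, 35, 37, 39, 41, 43, 45, 47, 49, 51, 55, 57, 59, 61, 63, 65, 67, 69, 71, 73, 75, 77, 79, 81, 83, 85, 87, 89, 91, 93, 95, 97, 99, 101, 103, 105}
Number of generators = φ(106) = 52

Generators of ℤ_106 = {1, 3, 5, 7, 9, 11, 13, 15, 17, 19, 21, 23, 25, 27, 29, 31, 33, 35, 37, 39, 41, 43, 45, 47, 49, 51, 55, 57, 59, 61, 63, 65, 67, 69, 71, 73, 75, 77, 79, 81, 83, 85, 87, 89, 91, 93, 95, 97, 99, 101, 103, 105}


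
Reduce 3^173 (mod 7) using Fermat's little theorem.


Fermat's little theorem: if p is prime and gcd(a,p)=1, then a^(p-1) ≡ 1 (mod p)
p = 7 is prime, gcd(3,7) = 1
Reduce exponent: 173 mod 6 = 5
So 3^173 ≡ 3^5 (mod 7)
3^5 mod 7 = 5

3^173 ≡ 5 (mod 7)


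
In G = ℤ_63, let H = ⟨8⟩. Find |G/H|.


|⟨8⟩| = n / gcd(8, 63) = 63 / 1 = 63
H is normal (ℤ_63 is abelian).
|G/H| = |G| / |H| = 63 / 63 = 1

|G/H| = 1


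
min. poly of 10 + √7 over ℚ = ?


Let α = 10 + √7. Then α - 10 = √7, so (α - 10)² = 7, giving α² - 20α + 93 = 0. Degree 2 and α ∉ ℚ, so this is the minimal polynomial.

Minimal polynomial: x² - 20x + 93


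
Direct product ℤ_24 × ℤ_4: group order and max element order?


|ℤ_24 × ℤ_4| = 24 × 4 = 96
Max element order = lcm(24,4) = 24
Cyclic? No (gcd=4)

|ℤ_24×ℤ_4| = 96, max element order = 24


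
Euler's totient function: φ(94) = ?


Factor n: 94 = 2 × 47
φ(n) = n · ∏(1 - 1/p) over distinct primes p | n
φ(94) = 94 · (1 - 1/2) · (1 - 1/47) = 46

φ(94) = 46


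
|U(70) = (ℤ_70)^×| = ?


U(n) is the group of units mod n; |U(n)| = φ(n)
|U(70)| = φ(70) = 24

|U(70) = (ℤ_70)^×| = 24


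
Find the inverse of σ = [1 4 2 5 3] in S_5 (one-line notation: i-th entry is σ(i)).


To find σ⁻¹, swap domain and range:
σ(1) = 1 → σ⁻¹(1) = 1
σ(2) = 4 → σ⁻¹(4) = 2
σ(3) = 2 → σ⁻¹(2) = 3
σ(4) = 5 → σ⁻¹(5) = 4
σ(5) = 3 → σ⁻¹(3) = 5

σ⁻¹ = [1 3 5 2 4]


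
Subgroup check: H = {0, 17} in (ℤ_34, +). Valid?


Subgroup test for H = {0, 17} in (ℤ_34, +):
(1) 0 ∈ H? Yes
(2) Closure: for all a,b ∈ H, (a+b) mod 34 ∈ H? Yes
(3) Inverses: for all a ∈ H, -a mod 34 ∈ H? Yes

Yes, H is a subgroup of ℤ_34


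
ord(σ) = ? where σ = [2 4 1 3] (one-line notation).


Cycle decomposition: (1 2 4 3)
Cycle lengths: 4
Order = lcm(4) = 4

ord(σ) = 4


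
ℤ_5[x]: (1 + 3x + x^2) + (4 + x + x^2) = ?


Add coefficients mod 5:
x^0: 1 + 4 = 0 (mod 5)
x^1: 3 + 1 = 4 (mod 5)
x^2: 1 + 1 = 2 (mod 5)
Result: 4x + 2x^2

f + g = 4x + 2x^2


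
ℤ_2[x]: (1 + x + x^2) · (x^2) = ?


Expand and collect like terms; reduce coefficients mod 2:
x^0: 1·0 = 0 ≡ 0 (mod 2)
x^1: 1·0 + 1·0 = 0 ≡ 0 (mod 2)
x^2: 1·1 + 1·0 + 1·0 = 1 ≡ 1 (mod 2)
x^3: 1·1 + 1·0 = 1 ≡ 1 (mod 2)
x^4: 1·1 = 1 ≡ 1 (mod 2)
Result: x^2 + x^3 + x^4

f · g = x^2 + x^3 + x^4


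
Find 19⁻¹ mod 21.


Use the extended Euclidean algorithm to write 1 = 19·s + 21·t; then s mod 21 is the inverse.
Euclidean algorithm:
  19 = 0·21 + 19
  21 = 1·19 + 2
  19 = 9·2 + 1
  2 = 2·1 + 0
gcd(19,21) = 1
Back-substitution gives: 19·(10) + 21·(-9) = 1
So 19⁻¹ ≡ 10 ≡ 10 (mod 21)
Check: 19 × 10 = 190 ≡ 1 (mod 21) ✓

19⁻¹ ≡ 10 (mod 21)


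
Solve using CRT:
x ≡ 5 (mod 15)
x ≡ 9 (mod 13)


m₁ = 15, m₂ = 13, gcd = 1, so CRT applies. M = m₁·m₂ = 195
Let M₁ = M/m₁ = 13, M₂ = M/m₂ = 15
Find y₁ ≡ M₁⁻¹ (mod m₁): 13⁻¹ ≡ 7 (mod 15)
Find y₂ ≡ M₂⁻¹ (mod m₂): 15⁻¹ ≡ 7 (mod 13)
x = a₁·M₁·y₁ + a₂·M₂·y₂ = 5·13·7 + 9·15·7 = 1400
Reduce mod 195: x ≡ 35
Check: 35 mod 15 = 5 ✓, 35 mod 13 = 9 ✓

x ≡ 35 (mod 195)


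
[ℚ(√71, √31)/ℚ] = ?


[ℚ(√71,√31):ℚ] = [ℚ(√71,√31):ℚ(√71)]·[ℚ(√71):ℚ] = 2·2 = 4

[ℚ(√71, √31)/ℚ] = 4


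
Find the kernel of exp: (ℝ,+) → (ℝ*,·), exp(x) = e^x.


Kernel = preimage of identity
ker(exp) = {x ∈ ℝ | e^x = 1} = {0}

ker(exp) = {0}


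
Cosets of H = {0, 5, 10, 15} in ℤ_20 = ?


H = {0, 5, 10, 15}, |H| = 4
Number of cosets = |G|/|H| = 20/4 = 5
0 + H = {0, 5, 10, 15}
1 + H = {1, 6, 11, 16}
2 + H = {2, 7, 12, 17}
3 + H = {3, 8, 13, 18}
4 + H = {4, 9, 14, 19}

Cosets: 0+H={0,5,10,15}; 1+H={1,6,11,16}; 2+H={2,7,12,17}; 3+H={3,8,13,18}; 4+H={4,9,14,19}


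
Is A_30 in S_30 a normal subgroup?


H = A_30 in S_30
A_30 has index 2 in S_30, and every subgroup of index 2 is normal

Yes, normal subgroup


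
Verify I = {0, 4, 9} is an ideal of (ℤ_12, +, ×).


Check ideal conditions for I = {0, 4, 9} in ℤ_12:
(1) I is an additive subgroup? No
(2) For r ∈ ℤ_12 and a ∈ I: r·a ∈ I? No  [counterexample: r=2, a=4, r·a mod 12 = 8 ∉ I]

No, I is not an ideal of ℤ_12


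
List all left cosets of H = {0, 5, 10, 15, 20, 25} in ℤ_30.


H = {0, 5, 10, 15, 20, 25}, |H| = 6
Number of cosets = |G|/|H| = 30/6 = 5
0 + H = {0, 5, 10, 15, 20, 25}
1 + H = {1, 6, 11, 16, 21, 26}
2 + H = {2, 7, 12, 17, 22, 27}
3 + H = {3, 8, 13, 18, 23, 28}
4 + H = {4, 9, 14, 19, 24, 29}

Cosets: 0+H={0,5,10,15,20,25}; 1+H={1,6,11,16,21,26}; 2+H={2,7,12,17,22,27}; 3+H={3,8,13,18,23,28}; 4+H={4,9,14,19,24,29}


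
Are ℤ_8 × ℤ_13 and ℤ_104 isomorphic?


Comparing ℤ_8 × ℤ_13 and ℤ_104:
gcd(8,13) = 1, so ℤ_8 × ℤ_13 ≅ ℤ_104 (CRT)

Yes, ℤ_8 × ℤ_13 ≅ ℤ_104


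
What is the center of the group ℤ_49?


Z(G) = {g ∈ G | gx = xg for all x ∈ G}
ℤ_49 is abelian, so Z(G) = G

Z(ℤ_49) = ℤ_49


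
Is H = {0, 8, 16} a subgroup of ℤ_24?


Subgroup test for H = {0, 8, 16} in (ℤ_24, +):
(1) 0 ∈ H? Yes
(2) Closure: for all a,b ∈ H, (a+b) mod 24 ∈ H? Yes
(3) Inverses: for all a ∈ H, -a mod 24 ∈ H? Yes

Yes, H is a subgroup of ℤ_24


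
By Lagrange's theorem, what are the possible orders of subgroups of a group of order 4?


Lagrange's theorem: |H| divides |G|
|G| = 4
Divisors of 4: 1, 2, 4

Possible subgroup orders: {1, 2, 4}


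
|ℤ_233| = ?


ℤ_n has n elements.

|ℤ_233| = 233


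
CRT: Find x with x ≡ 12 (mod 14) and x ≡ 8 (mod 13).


m₁ = 14, m₂ = 13, gcd = 1, so CRT applies. M = m₁·m₂ = 182
Let M₁ = M/m₁ = 13, M₂ = M/m₂ = 14
Find y₁ ≡ M₁⁻¹ (mod m₁): 13⁻¹ ≡ 13 (mod 14)
Find y₂ ≡ M₂⁻¹ (mod m₂): 14⁻¹ ≡ 1 (mod 13)
x = a₁·M₁·y₁ + a₂·M₂·y₂ = 12·13·13 + 8·14·1 = 2140
Reduce mod 182: x ≡ 138
Check: 138 mod 14 = 12 ✓, 138 mod 13 = 8 ✓

x ≡ 138 (mod 182)


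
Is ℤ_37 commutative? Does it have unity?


ℤ_37 is a commutative ring with unity 1; 37 is prime, so ℤ_37 is a field (hence an integral domain)
Commutative: Yes
Integral domain: Yes
Has unity: Yes

ℤ_37: Commutative=Yes, Unity=Yes


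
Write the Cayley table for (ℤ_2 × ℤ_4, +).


Elements: {(0,0), (0,1), (0,2), (0,3), (1,0), (1,1), (1,2), (1,3)}
Operation: componentwise addition mod (2, 4)
Entry (a, b) = ((a₁+b₁) mod 2, (a₂+b₂) mod 4)

Cayley table:
      | (0,0) | (0,1) | (0,2) | (0,3) | (1,0) | (1,1) | (1,2) | (1,3)
(0,0) | (0,0) | (0,1) | (0,2) | (0,3) | (1,0) | (1,1) | (1,2) | (1,3)
(0,1) | (0,1) | (0,2) | (0,3) | (0,0) | (1,1) | (1,2) | (1,3) | (1,0)
(0,2) | (0,2) | (0,3) | (0,0) | (0,1) | (1,2) | (1,3) | (1,0) | (1,1)
(0,3) | (0,3) | (0,0) | (0,1) | (0,2) | (1,3) | (1,0) | (1,1) | (1,2)
(1,0) | (1,0) | (1,1) | (1,2) | (1,3) | (0,0) | (0,1) | (0,2) | (0,3)
(1,1) | (1,1) | (1,2) | (1,3) | (1,0) | (0,1) | (0,2) | (0,3) | (0,0)
(1,2) | (1,2) | (1,3) | (1,0) | (1,1) | (0,2) | (0,3) | (0,0) | (0,1)
(1,3) | (1,3) | (1,0) | (1,1) | (1,2) | (0,3) | (0,0) | (0,1) | (0,2)


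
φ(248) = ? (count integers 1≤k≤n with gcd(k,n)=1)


Factor n: 248 = 2^3 × 31
φ(n) = n · ∏(1 - 1/p) over distinct primes p | n
φ(248) = 248 · (1 - 1/2) · (1 - 1/31) = 120

φ(248) = 120


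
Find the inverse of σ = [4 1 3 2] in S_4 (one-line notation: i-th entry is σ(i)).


To find σ⁻¹, swap domain and range:
σ(1) = 4 → σ⁻¹(4) = 1
σ(2) = 1 → σ⁻¹(1) = 2
σ(3) = 3 → σ⁻¹(3) = 3
σ(4) = 2 → σ⁻¹(2) = 4

σ⁻¹ = [2 4 3 1]


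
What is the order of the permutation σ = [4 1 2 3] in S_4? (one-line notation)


Cycle decomposition: (1 4 3 2)
Cycle lengths: 4
Order = lcm(4) = 4

ord(σ) = 4


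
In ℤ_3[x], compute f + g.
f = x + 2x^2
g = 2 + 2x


Add coefficients mod 3:
x^0: 0 + 2 = 2 (mod 3)
x^1: 1 + 2 = 0 (mod 3)
x^2: 2 + 0 = 2 (mod 3)
Result: 2 + 2x^2

f + g = 2 + 2x^2


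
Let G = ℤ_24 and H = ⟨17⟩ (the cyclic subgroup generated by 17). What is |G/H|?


|⟨17⟩| = n / gcd(17, 24) = 24 / 1 = 24
H is normal (ℤ_24 is abelian).
|G/H| = |G| / |H| = 24 / 24 = 1

|G/H| = 1


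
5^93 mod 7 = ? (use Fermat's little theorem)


Fermat's little theorem: if p is prime and gcd(a,p)=1, then a^(p-1) ≡ 1 (mod p)
p = 7 is prime, gcd(5,7) = 1
Reduce exponent: 93 mod 6 = 3
So 5^93 ≡ 5^3 (mod 7)
5^3 mod 7 = 6

5^93 ≡ 6 (mod 7)


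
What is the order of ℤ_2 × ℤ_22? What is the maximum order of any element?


|ℤ_2 × ℤ_22| = 2 × 22 = 44
Max element order = lcm(2,22) = 22
Cyclic? No (gcd=2)

|ℤ_2×ℤ_22| = 44, max element order = 22


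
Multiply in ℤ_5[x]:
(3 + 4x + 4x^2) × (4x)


Expand and collect like terms; reduce coefficients mod 5:
x^0: 3·0 = 0 ≡ 0 (mod 5)
x^1: 3·4 + 4·0 = 12 ≡ 2 (mod 5)
x^2: 4·4 + 4·0 = 16 ≡ 1 (mod 5)
x^3: 4·4 = 16 ≡ 1 (mod 5)
Result: 2x + x^2 + x^3

f · g = 2x + x^2 + x^3


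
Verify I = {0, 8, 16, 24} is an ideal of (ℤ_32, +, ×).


Check ideal conditions for I = {0, 8, 16, 24} in ℤ_32:
(1) I is an additive subgroup? Yes
(2) For r ∈ ℤ_32 and a ∈ I: r·a ∈ I? Yes

Yes, I is an ideal of ℤ_32


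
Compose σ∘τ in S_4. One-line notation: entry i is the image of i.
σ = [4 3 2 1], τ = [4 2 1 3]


σ∘τ: apply τ first, then σ
1 →τ 4 →σ 1
2 →τ 2 →σ 3
3 →τ 1 →σ 4
4 →τ 3 →σ 2

σ∘τ = [1 3 4 2]


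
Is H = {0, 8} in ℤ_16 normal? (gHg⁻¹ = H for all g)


H = {0, 8} in ℤ_16
ℤ_16 is abelian; every subgroup of an abelian group is normal

Yes, normal subgroup


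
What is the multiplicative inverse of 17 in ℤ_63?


Use the extended Euclidean algorithm to write 1 = 17·s + 63·t; then s mod 63 is the inverse.
Euclidean algorithm:
  17 = 0·63 + 17
  63 = 3·17 + 12
  17 = 1·12 + 5
  12 = 2·5 + 2
  5 = 2·2 + 1
  2 = 2·1 + 0
gcd(17,63) = 1
Back-substitution gives: 17·(26) + 63·(-7) = 1
So 17⁻¹ ≡ 26 ≡ 26 (mod 63)
Check: 17 × 26 = 442 ≡ 1 (mod 63) ✓

17⁻¹ ≡ 26 (mod 63)


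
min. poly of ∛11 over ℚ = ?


∛11 satisfies x³ - 11 = 0, irreducible over ℚ (no rational root; 11 is not a perfect cube)

Minimal polynomial: x³ - 11


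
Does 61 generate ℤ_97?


g generates ℤ_n iff gcd(g, n) = 1
gcd(61, 97) = 1
Since gcd = 1, 61 is a generator.

Yes, 61 generates ℤ_97


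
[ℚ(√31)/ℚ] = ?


√31 has minimal polynomial x² - 31 (irreducible over ℚ since 31 is squarefree)

[ℚ(√31)/ℚ] = 2


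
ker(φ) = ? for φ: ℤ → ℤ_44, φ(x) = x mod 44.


Kernel = preimage of identity
ker(φ) = {x ∈ ℤ : x ≡ 0 (mod 44)} = 44ℤ = {0, ±44, ±88, ...}

ker(φ) = 44ℤ


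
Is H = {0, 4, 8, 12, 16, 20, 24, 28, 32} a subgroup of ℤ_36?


Subgroup test for H = {0, 4, 8, 12, 16, 20, 24, 28, 32} in (ℤ_36, +):
(1) 0 ∈ H? Yes
(2) Closure: for all a,b ∈ H, (a+b) mod 36 ∈ H? Yes
(3) Inverses: for all a ∈ H, -a mod 36 ∈ H? Yes

Yes, H is a subgroup of ℤ_36


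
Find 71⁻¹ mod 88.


Use the extended Euclidean algorithm to write 1 = 71·s + 88·t; then s mod 88 is the inverse.
Euclidean algorithm:
  71 = 0·88 + 71
  88 = 1·71 + 17
  71 = 4·17 + 3
  17 = 5·3 + 2
  3 = 1·2 + 1
  2 = 2·1 + 0
gcd(71,88) = 1
Back-substitution gives: 71·(31) + 88·(-25) = 1
So 71⁻¹ ≡ 31 ≡ 31 (mod 88)
Check: 71 × 31 = 2201 ≡ 1 (mod 88) ✓

71⁻¹ ≡ 31 (mod 88)


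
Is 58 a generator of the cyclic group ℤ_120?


g generates ℤ_n iff gcd(g, n) = 1
gcd(58, 120) = 2
Since gcd = 2 ≠ 1, ⟨58⟩ has order 60 < 120, so 58 is not a generator.

No, 58 does not generate ℤ_120


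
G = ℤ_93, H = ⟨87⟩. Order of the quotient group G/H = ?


|⟨87⟩| = n / gcd(87, 93) = 93 / 3 = 31
H is normal (ℤ_93 is abelian).
|G/H| = |G| / |H| = 93 / 31 = 3

|G/H| = 3


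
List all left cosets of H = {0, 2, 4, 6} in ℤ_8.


H = {0, 2, 4, 6}, |H| = 4
Number of cosets = |G|/|H| = 8/4 = 2
0 + H = {0, 2, 4, 6}
1 + H = {1, 3, 5, 7}

Cosets: 0+H={0,2,4,6}; 1+H={1,3,5,7}


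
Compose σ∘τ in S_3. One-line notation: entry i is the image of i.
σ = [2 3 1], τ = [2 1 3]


σ∘τ: apply τ first, then σ
1 →τ 2 →σ 3
2 →τ 1 →σ 2
3 →τ 3 →σ 1

σ∘τ = [3 2 1]


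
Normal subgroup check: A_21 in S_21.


H = A_21 in S_21
A_21 has index 2 in S_21, and every subgroup of index 2 is normal

Yes, normal subgroup


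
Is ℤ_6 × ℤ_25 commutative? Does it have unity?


Direct product ring; commutative with unity (1,1); but (1,0)·(0,1) = (0,0) gives zero divisors, so not an integral domain
Commutative: Yes
Integral domain: No
Has unity: Yes

ℤ_6 × ℤ_25: Commutative=Yes, Unity=Yes


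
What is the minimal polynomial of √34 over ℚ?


√34 satisfies x² - 34 = 0, irreducible over ℚ since 34 is squarefree

Minimal polynomial: x² - 34


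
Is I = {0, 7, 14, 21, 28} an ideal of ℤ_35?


Check ideal conditions for I = {0, 7, 14, 21, 28} in ℤ_35:
(1) I is an additive subgroup? Yes
(2) For r ∈ ℤ_35 and a ∈ I: r·a ∈ I? Yes

Yes, I is an ideal of ℤ_35


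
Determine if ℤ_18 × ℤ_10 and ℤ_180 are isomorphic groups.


Comparing ℤ_18 × ℤ_10 and ℤ_180:
gcd(18,10) = 2 ≠ 1. Max element order in ℤ_18×ℤ_10 is lcm(18,10) = 90 < 180, so it has no element of order 180

No, ℤ_18 × ℤ_10 ≇ ℤ_180


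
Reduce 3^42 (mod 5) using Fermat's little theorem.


Fermat's little theorem: if p is prime and gcd(a,p)=1, then a^(p-1) ≡ 1 (mod p)
p = 5 is prime, gcd(3,5) = 1
Reduce exponent: 42 mod 4 = 2
So 3^42 ≡ 3^2 (mod 5)
3^2 mod 5 = 4

3^42 ≡ 4 (mod 5)


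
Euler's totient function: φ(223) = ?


Factor n: 223 = 223
φ(n) = n · ∏(1 - 1/p) over distinct primes p | n
φ(223) = 223 · (1 - 1/223) = 222

φ(223) = 222


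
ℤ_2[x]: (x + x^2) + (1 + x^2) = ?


Add coefficients mod 2:
x^0: 0 + 1 = 1 (mod 2)
x^1: 1 + 0 = 1 (mod 2)
x^2: 1 + 1 = 0 (mod 2)
Result: 1 + x

f + g = 1 + x


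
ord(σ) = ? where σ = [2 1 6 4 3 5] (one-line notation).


Cycle decomposition: (1 2) (3 6 5)
Cycle lengths: 2, 3
Order = lcm(2, 3) = 6

ord(σ) = 6


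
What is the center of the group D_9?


Z(G) = {g ∈ G | gx = xg for all x ∈ G}
For odd n, Z(D_n) = {e}: no nontrivial rotation commutes with all reflections

Z(D_9) = {e}


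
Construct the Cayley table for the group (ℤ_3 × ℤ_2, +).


Elements: {(0,0), (0,1), (1,0), (1,1), (2,0), (2,1)}
Operation: componentwise addition mod (3, 2)
Entry (a, b) = ((a₁+b₁) mod 3, (a₂+b₂) mod 2)

Cayley table:
      | (0,0) | (0,1) | (1,0) | (1,1) | (2,0) | (2,1)
(0,0) | (0,0) | (0,1) | (1,0) | (1,1) | (2,0) | (2,1)
(0,1) | (0,1) | (0,0) | (1,1) | (1,0) | (2,1) | (2,0)
(1,0) | (1,0) | (1,1) | (2,0) | (2,1) | (0,0) | (0,1)
(1,1) | (1,1) | (1,0) | (2,1) | (2,0) | (0,1) | (0,0)
(2,0) | (2,0) | (2,1) | (0,0) | (0,1) | (1,0) | (1,1)
(2,1) | (2,1) | (2,0) | (0,1) | (0,0) | (1,1) | (1,0)


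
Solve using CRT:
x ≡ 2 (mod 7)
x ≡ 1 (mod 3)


m₁ = 7, m₂ = 3, gcd = 1, so CRT applies. M = m₁·m₂ = 21
Let M₁ = M/m₁ = 3, M₂ = M/m₂ = 7
Find y₁ ≡ M₁⁻¹ (mod m₁): 3⁻¹ ≡ 5 (mod 7)
Find y₂ ≡ M₂⁻¹ (mod m₂): 7⁻¹ ≡ 1 (mod 3)
x = a₁·M₁·y₁ + a₂·M₂·y₂ = 2·3·5 + 1·7·1 = 37
Reduce mod 21: x ≡ 16
Check: 16 mod 7 = 2 ✓, 16 mod 3 = 1 ✓

x ≡ 16 (mod 21)


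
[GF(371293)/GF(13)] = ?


GF(371293) = GF(13^5), so the extension degree is 5

[GF(371293)/GF(13)] = 5


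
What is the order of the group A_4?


|A_n| = n!/2 (even permutations)
|A_4| = 4!/2 = 24/2 = 12

|A_4| = 12


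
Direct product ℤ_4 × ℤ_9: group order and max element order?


|ℤ_4 × ℤ_9| = 4 × 9 = 36
Max element order = lcm(4,9) = 36
Cyclic? Yes (gcd=1)

|ℤ_4×ℤ_9| = 36, max element order = 36


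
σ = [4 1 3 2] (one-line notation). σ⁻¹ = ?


To find σ⁻¹, swap domain and range:
σ(1) = 4 → σ⁻¹(4) = 1
σ(2) = 1 → σ⁻¹(1) = 2
σ(3) = 3 → σ⁻¹(3) = 3
σ(4) = 2 → σ⁻¹(2) = 4

σ⁻¹ = [2 4 3 1]


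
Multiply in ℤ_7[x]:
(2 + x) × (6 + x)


Expand and collect like terms; reduce coefficients mod 7:
x^0: 2·6 = 12 ≡ 5 (mod 7)
x^1: 2·1 + 1·6 = 8 ≡ 1 (mod 7)
x^2: 1·1 = 1 ≡ 1 (mod 7)
Result: 5 + x + x^2

f · g = 5 + x + x^2


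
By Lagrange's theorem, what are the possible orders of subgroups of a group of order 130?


Lagrange's theorem: |H| divides |G|
|G| = 130
Divisors of 130: 1, 2, 5, 10, 13, 26, 65, 130

Possible subgroup orders: {1, 2, 5, 10, 13, 26, 65, 130}


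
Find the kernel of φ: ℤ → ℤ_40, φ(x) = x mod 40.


Kernel = preimage of identity
ker(φ) = {x ∈ ℤ : x ≡ 0 (mod 40)} = 40ℤ = {0, ±40, ±80, ...}

ker(φ) = 40ℤ


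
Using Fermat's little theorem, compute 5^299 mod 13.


Fermat's little theorem: if p is prime and gcd(a,p)=1, then a^(p-1) ≡ 1 (mod p)
p = 13 is prime, gcd(5,13) = 1
Reduce exponent: 299 mod 12 = 11
So 5^299 ≡ 5^11 (mod 13)
5^11 mod 13 = 8

5^299 ≡ 8 (mod 13)


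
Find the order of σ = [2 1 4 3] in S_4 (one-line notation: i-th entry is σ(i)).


Cycle decomposition: (1 2) (3 4)
Cycle lengths: 2, 2
Order = lcm(2, 2) = 2

ord(σ) = 2


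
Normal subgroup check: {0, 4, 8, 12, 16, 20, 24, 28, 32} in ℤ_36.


H = {0, 4, 8, 12, 16, 20, 24, 28, 32} in ℤ_36
ℤ_36 is abelian; every subgroup of an abelian group is normal

Yes, normal subgroup


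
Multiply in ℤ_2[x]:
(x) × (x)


Expand and collect like terms; reduce coefficients mod 2:
x^0: 0·0 = 0 ≡ 0 (mod 2)
x^1: 0·1 + 1·0 = 0 ≡ 0 (mod 2)
x^2: 1·1 = 1 ≡ 1 (mod 2)
Result: x^2

f · g = x^2


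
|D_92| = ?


|D_n| = 2n (n rotations and n reflections)
|D_92| = 2×92 = 184

|D_92| = 184


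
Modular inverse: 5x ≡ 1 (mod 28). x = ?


Use the extended Euclidean algorithm to write 1 = 5·s + 28·t; then s mod 28 is the inverse.
Euclidean algorithm:
  5 = 0·28 + 5
  28 = 5·5 + 3
  5 = 1·3 + 2
  3 = 1·2 + 1
  2 = 2·1 + 0
gcd(5,28) = 1
Back-substitution gives: 5·(-11) + 28·(2) = 1
So 5⁻¹ ≡ -11 ≡ 17 (mod 28)
Check: 5 × 17 = 85 ≡ 1 (mod 28) ✓

5⁻¹ ≡ 17 (mod 28)


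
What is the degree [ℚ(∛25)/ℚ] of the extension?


∛25 has minimal polynomial x³ - 25 (irreducible over ℚ since 25 is not a perfect cube)

[ℚ(∛25)/ℚ] = 3


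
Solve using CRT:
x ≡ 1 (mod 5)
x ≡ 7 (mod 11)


m₁ = 5, m₂ = 11, gcd = 1, so CRT applies. M = m₁·m₂ = 55
Let M₁ = M/m₁ = 11, M₂ = M/m₂ = 5
Find y₁ ≡ M₁⁻¹ (mod m₁): 11⁻¹ ≡ 1 (mod 5)
Find y₂ ≡ M₂⁻¹ (mod m₂): 5⁻¹ ≡ 9 (mod 11)
x = a₁·M₁·y₁ + a₂·M₂·y₂ = 1·11·1 + 7·5·9 = 326
Reduce mod 55: x ≡ 51
Check: 51 mod 5 = 1 ✓, 51 mod 11 = 7 ✓

x ≡ 51 (mod 55)


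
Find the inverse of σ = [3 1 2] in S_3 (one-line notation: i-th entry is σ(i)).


To find σ⁻¹, swap domain and range:
σ(1) = 3 → σ⁻¹(3) = 1
σ(2) = 1 → σ⁻¹(1) = 2
σ(3) = 2 → σ⁻¹(2) = 3

σ⁻¹ = [2 3 1]


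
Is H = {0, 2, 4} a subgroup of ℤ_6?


Subgroup test for H = {0, 2, 4} in (ℤ_6, +):
(1) 0 ∈ H? Yes
(2) Closure: for all a,b ∈ H, (a+b) mod 6 ∈ H? Yes
(3) Inverses: for all a ∈ H, -a mod 6 ∈ H? Yes

Yes, H is a subgroup of ℤ_6


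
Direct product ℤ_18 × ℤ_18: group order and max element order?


|ℤ_18 × ℤ_18| = 18 × 18 = 324
Max element order = lcm(18,18) = 18
Cyclic? No (gcd=18)

|ℤ_18×ℤ_18| = 324, max element order = 18


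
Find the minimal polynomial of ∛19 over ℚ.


∛19 satisfies x³ - 19 = 0, irreducible over ℚ (no rational root; 19 is not a perfect cube)

Minimal polynomial: x³ - 19


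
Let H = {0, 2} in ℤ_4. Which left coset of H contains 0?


0 + H = {0 + h (mod 4) : h ∈ H}
0+0=0, 0+2=2

0 + H = {0, 2}


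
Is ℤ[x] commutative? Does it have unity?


Polynomial ring over ℤ (an integral domain) is a commutative integral domain with unity 1
Commutative: Yes
Integral domain: Yes
Has unity: Yes

ℤ[x]: Commutative=Yes, Unity=Yes


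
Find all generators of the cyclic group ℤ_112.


g generates ℤ_n iff gcd(g,n) = 1
Prime factors of 112: 2, 7
Generators are g ∈ {1,...,111} not divisible by any of these primes.
Generators: {1, 3, 5, 9, 11, 13, 15, 17, 19, 23, 25, 27, 29, 31, 33, 37, 39, 41, 43, 45, 47, 51, 53, 55, 57, 59, 61, 65, 67, 69, 71, 73, 75, 79, 81, 83, 85, 87, 89, 93, 95, 97, 99, 101, 103, 107, 109, 111}
Number of generators = φ(112) = 48

Generators of ℤ_112 = {1, 3, 5, 9, 11, 13, 15, 17, 19, 23, 25, 27, 29, 31, 33, 37, 39, 41, 43, 45, 47, 51, 53, 55, 57, 59, 61, 65, 67, 69, 71, 73, 75, 79, 81, 83, 85, 87, 89, 93, 95, 97, 99, 101, 103, 107, 109, 111}


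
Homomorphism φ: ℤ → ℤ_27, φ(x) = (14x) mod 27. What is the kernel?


Kernel = preimage of identity
ker(φ) = {x ∈ ℤ : 14x ≡ 0 (mod 27)}. gcd(14,27) = 1, so 14x ≡ 0 (mod 27) ⟺ x ≡ 0 (mod 27/1 = 27). Hence ker(φ) = 27ℤ

ker(φ) = 27ℤ


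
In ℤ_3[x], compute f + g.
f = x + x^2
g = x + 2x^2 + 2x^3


Add coefficients mod 3:
x^0: 0 + 0 = 0 (mod 3)
x^1: 1 + 1 = 2 (mod 3)
x^2: 1 + 2 = 0 (mod 3)
x^3: 0 + 2 = 2 (mod 3)
Result: 2x + 2x^3

f + g = 2x + 2x^3


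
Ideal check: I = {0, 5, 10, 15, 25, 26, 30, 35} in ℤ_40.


Check ideal conditions for I = {0, 5, 10, 15, 25, 26, 30, 35} in ℤ_40:
(1) I is an additive subgroup? No
(2) For r ∈ ℤ_40 and a ∈ I: r·a ∈ I? No  [counterexample: r=2, a=10, r·a mod 40 = 20 ∉ I]

No, I is not an ideal of ℤ_40


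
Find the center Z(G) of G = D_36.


Z(G) = {g ∈ G | gx = xg for all x ∈ G}
For even n, Z(D_n) = {e, r^(n/2)}: the 180° rotation r^18 commutes with every reflection and rotation

Z(D_36) = {e, r^18}


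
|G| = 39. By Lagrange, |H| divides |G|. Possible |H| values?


Lagrange's theorem: |H| divides |G|
|G| = 39
Divisors of 39: 1, 3, 13, 39

Possible subgroup orders: {1, 3, 13, 39}


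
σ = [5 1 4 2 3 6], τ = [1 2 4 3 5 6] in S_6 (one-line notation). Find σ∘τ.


σ∘τ: apply τ first, then σ
1 →τ 1 →σ 5
2 →τ 2 →σ 1
3 →τ 4 →σ 2
4 →τ 3 →σ 4
5 →τ 5 →σ 3
6 →τ 6 →σ 6

σ∘τ = [5 1 2 4 3 6]


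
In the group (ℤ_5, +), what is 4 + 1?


Operation: addition mod 5
4 + 1 = (a + b) mod 5 with a = 4, b = 1

4 + 1 = 0


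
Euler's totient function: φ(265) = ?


Factor n: 265 = 5 × 53
φ(n) = n · ∏(1 - 1/p) over distinct primes p | n
φ(265) = 265 · (1 - 1/5) · (1 - 1/53) = 208

φ(265) = 208


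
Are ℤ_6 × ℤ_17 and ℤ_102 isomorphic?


Comparing ℤ_6 × ℤ_17 and ℤ_102:
gcd(6,17) = 1, so ℤ_6 × ℤ_17 ≅ ℤ_102 (CRT)

Yes, ℤ_6 × ℤ_17 ≅ ℤ_102


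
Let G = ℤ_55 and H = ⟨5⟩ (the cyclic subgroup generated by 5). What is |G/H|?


|⟨5⟩| = n / gcd(5, 55) = 55 / 5 = 11
H is normal (ℤ_55 is abelian).
|G/H| = |G| / |H| = 55 / 11 = 5

|G/H| = 5


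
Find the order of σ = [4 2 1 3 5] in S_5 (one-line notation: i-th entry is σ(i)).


Cycle decomposition: (1 4 3)
Cycle lengths: 3
Order = lcm(3) = 3

ord(σ) = 3


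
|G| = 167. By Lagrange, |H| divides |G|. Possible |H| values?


Lagrange's theorem: |H| divides |G|
|G| = 167
Divisors of 167: 1, 167

Possible subgroup orders: {1, 167}


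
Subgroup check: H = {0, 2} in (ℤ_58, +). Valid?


Subgroup test for H = {0, 2} in (ℤ_58, +):
(1) 0 ∈ H? Yes
(2) Closure: for all a,b ∈ H, (a+b) mod 58 ∈ H? No  [counterexample: 2 + 2 = 4 ∉ H]
(3) Inverses: for all a ∈ H, -a mod 58 ∈ H? No

No, H is not a subgroup of ℤ_58


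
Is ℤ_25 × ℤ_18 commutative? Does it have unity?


Direct product ring; commutative with unity (1,1); but (1,0)·(0,1) = (0,0) gives zero divisors, so not an integral domain
Commutative: Yes
Integral domain: No
Has unity: Yes

ℤ_25 × ℤ_18: Commutative=Yes, Unity=Yes


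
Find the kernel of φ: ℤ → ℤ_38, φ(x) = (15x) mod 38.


Kernel = preimage of identity
ker(φ) = {x ∈ ℤ : 15x ≡ 0 (mod 38)}. gcd(15,38) = 1, so 15x ≡ 0 (mod 38) ⟺ x ≡ 0 (mod 38/1 = 38). Hence ker(φ) = 38ℤ

ker(φ) = 38ℤ


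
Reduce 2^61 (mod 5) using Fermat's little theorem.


Fermat's little theorem: if p is prime and gcd(a,p)=1, then a^(p-1) ≡ 1 (mod p)
p = 5 is prime, gcd(2,5) = 1
Reduce exponent: 61 mod 4 = 1
So 2^61 ≡ 2^1 (mod 5)
2^1 mod 5 = 2

2^61 ≡ 2 (mod 5)


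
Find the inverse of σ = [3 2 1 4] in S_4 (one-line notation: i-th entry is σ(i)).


To find σ⁻¹, swap domain and range:
σ(1) = 3 → σ⁻¹(3) = 1
σ(2) = 2 → σ⁻¹(2) = 2
σ(3) = 1 → σ⁻¹(1) = 3
σ(4) = 4 → σ⁻¹(4) = 4

σ⁻¹ = [3 2 1 4]


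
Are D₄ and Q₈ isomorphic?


Comparing D₄ and Q₈:
D₄ has 5 elements of order 2; Q₈ has only 1

No, D₄ ≇ Q₈


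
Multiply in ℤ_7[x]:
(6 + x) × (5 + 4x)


Expand and collect like terms; reduce coefficients mod 7:
x^0: 6·5 = 30 ≡ 2 (mod 7)
x^1: 6·4 + 1·5 = 29 ≡ 1 (mod 7)
x^2: 1·4 = 4 ≡ 4 (mod 7)
Result: 2 + x + 4x^2

f · g = 2 + x + 4x^2


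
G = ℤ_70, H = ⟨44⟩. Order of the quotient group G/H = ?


|⟨44⟩| = n / gcd(44, 70) = 70 / 2 = 35
H is normal (ℤ_70 is abelian).
|G/H| = |G| / |H| = 70 / 35 = 2

|G/H| = 2


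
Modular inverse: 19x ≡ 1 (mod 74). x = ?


Use the extended Euclidean algorithm to write 1 = 19·s + 74·t; then s mod 74 is the inverse.
Euclidean algorithm:
  19 = 0·74 + 19
  74 = 3·19 + 17
  19 = 1·17 + 2
  17 = 8·2 + 1
  2 = 2·1 + 0
gcd(19,74) = 1
Back-substitution gives: 19·(-35) + 74·(9) = 1
So 19⁻¹ ≡ -35 ≡ 39 (mod 74)
Check: 19 × 39 = 741 ≡ 1 (mod 74) ✓

19⁻¹ ≡ 39 (mod 74)


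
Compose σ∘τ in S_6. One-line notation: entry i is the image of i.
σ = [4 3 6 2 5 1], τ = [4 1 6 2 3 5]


σ∘τ: apply τ first, then σ
1 →τ 4 →σ 2
2 →τ 1 →σ 4
3 →τ 6 →σ 1
4 →τ 2 →σ 3
5 →τ 3 →σ 6
6 →τ 5 →σ 5

σ∘τ = [2 4 1 3 6 5]


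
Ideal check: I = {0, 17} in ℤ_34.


Check ideal conditions for I = {0, 17} in ℤ_34:
(1) I is an additive subgroup? Yes
(2) For r ∈ ℤ_34 and a ∈ I: r·a ∈ I? Yes

Yes, I is an ideal of ℤ_34


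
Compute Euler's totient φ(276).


Factor n: 276 = 2^2 × 3 × 23
φ(n) = n · ∏(1 - 1/p) over distinct primes p | n
φ(276) = 276 · (1 - 1/2) · (1 - 1/3) · (1 - 1/23) = 88

φ(276) = 88


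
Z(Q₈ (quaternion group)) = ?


Z(G) = {g ∈ G | gx = xg for all x ∈ G}
In Q₈ = {±1, ±i, ±j, ±k}, only ±1 commute with every element

Z(Q₈ (quaternion group)) = {1, -1}


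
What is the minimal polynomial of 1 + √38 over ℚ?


Let α = 1 + √38. Then α - 1 = √38, so (α - 1)² = 38, giving α² - 2α - 37 = 0. Degree 2 and α ∉ ℚ, so this is the minimal polynomial.

Minimal polynomial: x² - 2x - 37


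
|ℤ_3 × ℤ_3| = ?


|A × B| = |A| · |B|
|ℤ_3 × ℤ_3| = 3 × 3 = 9

|ℤ_3 × ℤ_3| = 9


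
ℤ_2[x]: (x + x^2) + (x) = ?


Add coefficients mod 2:
x^0: 0 + 0 = 0 (mod 2)
x^1: 1 + 1 = 0 (mod 2)
x^2: 1 + 0 = 1 (mod 2)
Result: x^2

f + g = x^2


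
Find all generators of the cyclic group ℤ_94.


g generates ℤ_n iff gcd(g,n) = 1
Prime factors of 94: 2, 47
Generators are g ∈ {1,...,93} not divisible by any of these primes.
Generators: {1, 3, 5, 7, 9, 11, 13, 15, 17, 19, 21, 23, 25, 27, 29, 31, 33, 35, 37, 39, 41, 43, 45, 49, 51, 53, 55, 57, 59, 61, 63, 65, 67, 69, 71, 73, 75, 77, 79, 81, 83, 85, 87, 89, 91, 93}
Number of generators = φ(94) = 46

Generators of ℤ_94 = {1, 3, 5, 7, 9, 11, 13, 15, 17, 19, 21, 23, 25, 27, 29, 31, 33, 35, 37, 39, 41, 43, 45, 49, 51, 53, 55, 57, 59, 61, 63, 65, 67, 69, 71, 73, 75, 77, 79, 81, 83, 85, 87, 89, 91, 93}


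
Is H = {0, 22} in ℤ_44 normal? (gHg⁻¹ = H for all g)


H = {0, 22} in ℤ_44
ℤ_44 is abelian; every subgroup of an abelian group is normal

Yes, normal subgroup


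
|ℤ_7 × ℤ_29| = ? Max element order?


|ℤ_7 × ℤ_29| = 7 × 29 = 203
Max element order = lcm(7,29) = 203
Cyclic? Yes (gcd=1)

|ℤ_7×ℤ_29| = 203, max element order = 203


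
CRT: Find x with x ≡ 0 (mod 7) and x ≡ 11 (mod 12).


m₁ = 7, m₂ = 12, gcd = 1, so CRT applies. M = m₁·m₂ = 84
Let M₁ = M/m₁ = 12, M₂ = M/m₂ = 7
Find y₁ ≡ M₁⁻¹ (mod m₁): 12⁻¹ ≡ 3 (mod 7)
Find y₂ ≡ M₂⁻¹ (mod m₂): 7⁻¹ ≡ 7 (mod 12)
x = a₁·M₁·y₁ + a₂·M₂·y₂ = 0·12·3 + 11·7·7 = 539
Reduce mod 84: x ≡ 35
Check: 35 mod 7 = 0 ✓, 35 mod 12 = 11 ✓

x ≡ 35 (mod 84)


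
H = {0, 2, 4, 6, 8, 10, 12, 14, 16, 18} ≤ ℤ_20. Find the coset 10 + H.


10 + H = {10 + h (mod 20) : h ∈ H}
10+0=10, 10+2=12, 10+4=14, 10+6=16, 10+8=18, 10+10=0, 10+12=2, 10+14=4, 10+16=6, 10+18=8
10 + H = {0, 2, 4, 6, 8, 10, 12, 14, 16, 18} = 0 + H

10 + H = {0, 2, 4, 6, 8, 10, 12, 14, 16, 18}


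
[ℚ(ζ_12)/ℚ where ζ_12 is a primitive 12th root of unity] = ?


[ℚ(ζ_n):ℚ] = deg Φ_n(x) = φ(n). Here φ(12) = 4

[ℚ(ζ_12)/ℚ where ζ_12 is a primitive 12th root of unity] = 4


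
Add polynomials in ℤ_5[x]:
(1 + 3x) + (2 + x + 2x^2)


Add coefficients mod 5:
x^0: 1 + 2 = 3 (mod 5)
x^1: 3 + 1 = 4 (mod 5)
x^2: 0 + 2 = 2 (mod 5)
Result: 3 + 4x + 2x^2

f + g = 3 + 4x + 2x^2


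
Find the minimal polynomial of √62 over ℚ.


√62 satisfies x² - 62 = 0, irreducible over ℚ since 62 is squarefree

Minimal polynomial: x² - 62


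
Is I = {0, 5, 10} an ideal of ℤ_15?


Check ideal conditions for I = {0, 5, 10} in ℤ_15:
(1) I is an additive subgroup? Yes
(2) For r ∈ ℤ_15 and a ∈ I: r·a ∈ I? Yes

Yes, I is an ideal of ℤ_15


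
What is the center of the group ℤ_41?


Z(G) = {g ∈ G | gx = xg for all x ∈ G}
ℤ_41 is abelian, so Z(G) = G

Z(ℤ_41) = ℤ_41


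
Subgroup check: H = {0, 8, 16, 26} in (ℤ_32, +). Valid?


Subgroup test for H = {0, 8, 16, 26} in (ℤ_32, +):
(1) 0 ∈ H? Yes
(2) Closure: for all a,b ∈ H, (a+b) mod 32 ∈ H? No  [counterexample: 8 + 16 = 24 ∉ H]
(3) Inverses: for all a ∈ H, -a mod 32 ∈ H? No

No, H is not a subgroup of ℤ_32


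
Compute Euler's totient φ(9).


φ(n) = count of k ∈ {1,...,n} with gcd(k,n)=1
Coprimes to 9: {1, 2, 4, 5, 7, 8}
Count: 6

φ(9) = 6


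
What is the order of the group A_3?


|A_n| = n!/2 (even permutations)
|A_3| = 3!/2 = 6/2 = 3

|A_3| = 3


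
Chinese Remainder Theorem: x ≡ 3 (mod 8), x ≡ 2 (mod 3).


m₁ = 8, m₂ = 3, gcd = 1, so CRT applies. M = m₁·m₂ = 24
Let M₁ = M/m₁ = 3, M₂ = M/m₂ = 8
Find y₁ ≡ M₁⁻¹ (mod m₁): 3⁻¹ ≡ 3 (mod 8)
Find y₂ ≡ M₂⁻¹ (mod m₂): 8⁻¹ ≡ 2 (mod 3)
x = a₁·M₁·y₁ + a₂·M₂·y₂ = 3·3·3 + 2·8·2 = 59
Reduce mod 24: x ≡ 11
Check: 11 mod 8 = 3 ✓, 11 mod 3 = 2 ✓

x ≡ 11 (mod 24)


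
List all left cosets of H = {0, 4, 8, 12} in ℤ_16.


H = {0, 4, 8, 12}, |H| = 4
Number of cosets = |G|/|H| = 16/4 = 4
0 + H = {0, 4, 8, 12}
1 + H = {1, 5, 9, 13}
2 + H = {2, 6, 10, 14}
3 + H = {3, 7, 11, 15}

Cosets: 0+H={0,4,8,12}; 1+H={1,5,9,13}; 2+H={2,6,10,14}; 3+H={3,7,11,15}


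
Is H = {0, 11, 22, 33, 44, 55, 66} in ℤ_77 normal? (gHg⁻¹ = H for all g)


H = {0, 11, 22, 33, 44, 55, 66} in ℤ_77
ℤ_77 is abelian; every subgroup of an abelian group is normal

Yes, normal subgroup


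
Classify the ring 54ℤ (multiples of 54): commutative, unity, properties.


54ℤ is a commutative ring under +,× but has no multiplicative identity (1 ∉ 54ℤ); it has no zero divisors, but without unity it is not an integral domain
Commutative: Yes
Integral domain: No
Has unity: No

54ℤ (multiples of 54): Commutative=Yes, Unity=No


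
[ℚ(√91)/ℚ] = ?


√91 has minimal polynomial x² - 91 (irreducible over ℚ since 91 is squarefree)

[ℚ(√91)/ℚ] = 2


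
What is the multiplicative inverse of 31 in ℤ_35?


Use the extended Euclidean algorithm to write 1 = 31·s + 35·t; then s mod 35 is the inverse.
Euclidean algorithm:
  31 = 0·35 + 31
  35 = 1·31 + 4
  31 = 7·4 + 3
  4 = 1·3 + 1
  3 = 3·1 + 0
gcd(31,35) = 1
Back-substitution gives: 31·(-9) + 35·(8) = 1
So 31⁻¹ ≡ -9 ≡ 26 (mod 35)
Check: 31 × 26 = 806 ≡ 1 (mod 35) ✓

31⁻¹ ≡ 26 (mod 35)


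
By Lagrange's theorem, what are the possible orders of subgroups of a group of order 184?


Lagrange's theorem: |H| divides |G|
|G| = 184
Divisors of 184: 1, 2, 4, 8, 23, 46, 92, 184

Possible subgroup orders: {1, 2, 4, 8, 23, 46, 92, 184}


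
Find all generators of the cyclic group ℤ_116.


g generates ℤ_n iff gcd(g,n) = 1
Prime factors of 116: 2, 29
Generators are g ∈ {1,...,115} not divisible by any of these primes.
Generators: {1, 3, 5, 7, 9, 11, 13, 15, 17, 19, 21, 23, 25, 27, 31, 33, 35, 37, 39, 41, 43, 45, 47, 49, 51, 53, 55, 57, 59, 61, 63, 65, 67, 69, 71, 73, 75, 77, 79, 81, 83, 85, 89, 91, 93, 95, 97, 99, 101, 103, 105, 107, 109, 111, 113, 115}
Number of generators = φ(116) = 56

Generators of ℤ_116 = {1, 3, 5, 7, 9, 11, 13, 15, 17, 19, 21, 23, 25, 27, 31, 33, 35, 37, 39, 41, 43, 45, 47, 49, 51, 53, 55, 57, 59, 61, 63, 65, 67, 69, 71, 73, 75, 77, 79, 81, 83, 85, 89, 91, 93, 95, 97, 99, 101, 103, 105, 107, 109, 111, 113, 115}


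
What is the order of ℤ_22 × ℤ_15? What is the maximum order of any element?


|ℤ_22 × ℤ_15| = 22 × 15 = 330
Max element order = lcm(22,15) = 330
Cyclic? Yes (gcd=1)

|ℤ_22×ℤ_15| = 330, max element order = 330


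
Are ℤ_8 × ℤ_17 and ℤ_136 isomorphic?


Comparing ℤ_8 × ℤ_17 and ℤ_136:
gcd(8,17) = 1, so ℤ_8 × ℤ_17 ≅ ℤ_136 (CRT)

Yes, ℤ_8 × ℤ_17 ≅ ℤ_136


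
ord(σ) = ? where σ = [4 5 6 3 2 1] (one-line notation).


Cycle decomposition: (1 4 3 6) (2 5)
Cycle lengths: 4, 2
Order = lcm(4, 2) = 4

ord(σ) = 4


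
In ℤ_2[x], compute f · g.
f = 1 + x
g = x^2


Expand and collect like terms; reduce coefficients mod 2:
x^0: 1·0 = 0 ≡ 0 (mod 2)
x^1: 1·0 + 1·0 = 0 ≡ 0 (mod 2)
x^2: 1·1 + 1·0 = 1 ≡ 1 (mod 2)
x^3: 1·1 = 1 ≡ 1 (mod 2)
Result: x^2 + x^3

f · g = x^2 + x^3


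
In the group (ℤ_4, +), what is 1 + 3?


Operation: addition mod 4
1 + 3 = (a + b) mod 4 with a = 1, b = 3

1 + 3 = 0


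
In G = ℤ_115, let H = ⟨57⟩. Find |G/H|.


|⟨57⟩| = n / gcd(57, 115) = 115 / 1 = 115
H is normal (ℤ_115 is abelian).
|G/H| = |G| / |H| = 115 / 115 = 1

|G/H| = 1


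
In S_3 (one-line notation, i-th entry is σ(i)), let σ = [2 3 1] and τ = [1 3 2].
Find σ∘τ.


σ∘τ: apply τ first, then σ
1 →τ 1 →σ 2
2 →τ 3 →σ 1
3 →τ 2 →σ 3

σ∘τ = [2 1 3]


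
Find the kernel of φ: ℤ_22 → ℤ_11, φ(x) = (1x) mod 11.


Kernel = preimage of identity
ker(φ) = {x ∈ ℤ_22 : 1x ≡ 0 (mod 11)}. Since 11 | 22, φ is well-defined. The kernel is the cyclic subgroup ⟨11⟩ of ℤ_22 (order 2), i.e. {0, 11}

ker(φ) = {0, 11}


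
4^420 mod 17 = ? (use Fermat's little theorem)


Fermat's little theorem: if p is prime and gcd(a,p)=1, then a^(p-1) ≡ 1 (mod p)
p = 17 is prime, gcd(4,17) = 1
Reduce exponent: 420 mod 16 = 4
So 4^420 ≡ 4^4 (mod 17)
4^4 mod 17 = 1

4^420 ≡ 1 (mod 17)


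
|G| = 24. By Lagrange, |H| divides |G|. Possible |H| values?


Lagrange's theorem: |H| divides |G|
|G| = 24
Divisors of 24: 1, 2, 3, 4, 6, 8, 12, 24

Possible subgroup orders: {1, 2, 3, 4, 6, 8, 12, 24}


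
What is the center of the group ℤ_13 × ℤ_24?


Z(G) = {g ∈ G | gx = xg for all x ∈ G}
Direct product of abelian groups is abelian, so Z(G) = G

Z(ℤ_13 × ℤ_24) = ℤ_13 × ℤ_24
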